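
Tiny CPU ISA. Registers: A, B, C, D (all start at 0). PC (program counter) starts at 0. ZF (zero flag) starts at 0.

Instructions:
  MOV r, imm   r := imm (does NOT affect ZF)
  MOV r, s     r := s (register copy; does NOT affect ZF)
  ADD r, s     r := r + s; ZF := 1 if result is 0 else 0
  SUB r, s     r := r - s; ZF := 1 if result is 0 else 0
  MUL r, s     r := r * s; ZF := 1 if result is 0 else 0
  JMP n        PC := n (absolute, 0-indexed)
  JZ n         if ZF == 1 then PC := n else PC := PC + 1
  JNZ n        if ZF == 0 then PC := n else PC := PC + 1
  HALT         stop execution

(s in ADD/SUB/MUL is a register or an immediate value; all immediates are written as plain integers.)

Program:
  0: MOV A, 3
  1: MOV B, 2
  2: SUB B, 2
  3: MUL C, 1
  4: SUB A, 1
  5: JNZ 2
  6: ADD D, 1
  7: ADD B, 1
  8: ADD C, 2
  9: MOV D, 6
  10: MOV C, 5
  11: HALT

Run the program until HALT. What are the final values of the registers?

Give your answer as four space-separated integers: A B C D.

Answer: 0 -3 5 6

Derivation:
Step 1: PC=0 exec 'MOV A, 3'. After: A=3 B=0 C=0 D=0 ZF=0 PC=1
Step 2: PC=1 exec 'MOV B, 2'. After: A=3 B=2 C=0 D=0 ZF=0 PC=2
Step 3: PC=2 exec 'SUB B, 2'. After: A=3 B=0 C=0 D=0 ZF=1 PC=3
Step 4: PC=3 exec 'MUL C, 1'. After: A=3 B=0 C=0 D=0 ZF=1 PC=4
Step 5: PC=4 exec 'SUB A, 1'. After: A=2 B=0 C=0 D=0 ZF=0 PC=5
Step 6: PC=5 exec 'JNZ 2'. After: A=2 B=0 C=0 D=0 ZF=0 PC=2
Step 7: PC=2 exec 'SUB B, 2'. After: A=2 B=-2 C=0 D=0 ZF=0 PC=3
Step 8: PC=3 exec 'MUL C, 1'. After: A=2 B=-2 C=0 D=0 ZF=1 PC=4
Step 9: PC=4 exec 'SUB A, 1'. After: A=1 B=-2 C=0 D=0 ZF=0 PC=5
Step 10: PC=5 exec 'JNZ 2'. After: A=1 B=-2 C=0 D=0 ZF=0 PC=2
Step 11: PC=2 exec 'SUB B, 2'. After: A=1 B=-4 C=0 D=0 ZF=0 PC=3
Step 12: PC=3 exec 'MUL C, 1'. After: A=1 B=-4 C=0 D=0 ZF=1 PC=4
Step 13: PC=4 exec 'SUB A, 1'. After: A=0 B=-4 C=0 D=0 ZF=1 PC=5
Step 14: PC=5 exec 'JNZ 2'. After: A=0 B=-4 C=0 D=0 ZF=1 PC=6
Step 15: PC=6 exec 'ADD D, 1'. After: A=0 B=-4 C=0 D=1 ZF=0 PC=7
Step 16: PC=7 exec 'ADD B, 1'. After: A=0 B=-3 C=0 D=1 ZF=0 PC=8
Step 17: PC=8 exec 'ADD C, 2'. After: A=0 B=-3 C=2 D=1 ZF=0 PC=9
Step 18: PC=9 exec 'MOV D, 6'. After: A=0 B=-3 C=2 D=6 ZF=0 PC=10
Step 19: PC=10 exec 'MOV C, 5'. After: A=0 B=-3 C=5 D=6 ZF=0 PC=11
Step 20: PC=11 exec 'HALT'. After: A=0 B=-3 C=5 D=6 ZF=0 PC=11 HALTED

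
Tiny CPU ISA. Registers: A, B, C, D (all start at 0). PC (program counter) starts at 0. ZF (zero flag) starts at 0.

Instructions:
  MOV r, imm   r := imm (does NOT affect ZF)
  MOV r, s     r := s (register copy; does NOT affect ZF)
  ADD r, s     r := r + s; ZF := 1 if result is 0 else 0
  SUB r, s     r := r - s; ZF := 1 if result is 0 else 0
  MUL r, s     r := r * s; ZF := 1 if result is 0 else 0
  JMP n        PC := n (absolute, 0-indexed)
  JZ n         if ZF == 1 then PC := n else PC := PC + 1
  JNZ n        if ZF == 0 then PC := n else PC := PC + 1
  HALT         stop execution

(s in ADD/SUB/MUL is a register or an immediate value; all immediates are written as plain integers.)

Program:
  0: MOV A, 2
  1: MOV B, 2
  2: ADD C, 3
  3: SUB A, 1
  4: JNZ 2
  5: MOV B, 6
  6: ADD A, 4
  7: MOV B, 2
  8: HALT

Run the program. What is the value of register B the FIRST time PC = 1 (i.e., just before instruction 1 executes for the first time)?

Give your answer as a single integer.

Step 1: PC=0 exec 'MOV A, 2'. After: A=2 B=0 C=0 D=0 ZF=0 PC=1
First time PC=1: B=0

0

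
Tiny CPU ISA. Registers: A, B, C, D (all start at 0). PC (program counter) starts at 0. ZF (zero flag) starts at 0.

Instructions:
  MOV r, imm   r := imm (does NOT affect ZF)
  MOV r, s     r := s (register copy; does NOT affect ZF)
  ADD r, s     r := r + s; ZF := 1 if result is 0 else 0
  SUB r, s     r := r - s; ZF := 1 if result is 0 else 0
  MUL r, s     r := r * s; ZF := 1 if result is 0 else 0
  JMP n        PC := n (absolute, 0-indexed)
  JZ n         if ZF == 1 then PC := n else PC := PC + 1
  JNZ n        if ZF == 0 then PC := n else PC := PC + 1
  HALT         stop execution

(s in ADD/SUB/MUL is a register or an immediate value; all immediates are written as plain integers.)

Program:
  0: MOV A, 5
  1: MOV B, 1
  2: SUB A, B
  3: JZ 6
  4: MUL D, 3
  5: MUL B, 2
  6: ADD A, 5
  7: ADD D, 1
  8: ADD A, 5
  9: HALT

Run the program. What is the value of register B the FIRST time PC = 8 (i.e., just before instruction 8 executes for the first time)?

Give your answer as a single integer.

Step 1: PC=0 exec 'MOV A, 5'. After: A=5 B=0 C=0 D=0 ZF=0 PC=1
Step 2: PC=1 exec 'MOV B, 1'. After: A=5 B=1 C=0 D=0 ZF=0 PC=2
Step 3: PC=2 exec 'SUB A, B'. After: A=4 B=1 C=0 D=0 ZF=0 PC=3
Step 4: PC=3 exec 'JZ 6'. After: A=4 B=1 C=0 D=0 ZF=0 PC=4
Step 5: PC=4 exec 'MUL D, 3'. After: A=4 B=1 C=0 D=0 ZF=1 PC=5
Step 6: PC=5 exec 'MUL B, 2'. After: A=4 B=2 C=0 D=0 ZF=0 PC=6
Step 7: PC=6 exec 'ADD A, 5'. After: A=9 B=2 C=0 D=0 ZF=0 PC=7
Step 8: PC=7 exec 'ADD D, 1'. After: A=9 B=2 C=0 D=1 ZF=0 PC=8
First time PC=8: B=2

2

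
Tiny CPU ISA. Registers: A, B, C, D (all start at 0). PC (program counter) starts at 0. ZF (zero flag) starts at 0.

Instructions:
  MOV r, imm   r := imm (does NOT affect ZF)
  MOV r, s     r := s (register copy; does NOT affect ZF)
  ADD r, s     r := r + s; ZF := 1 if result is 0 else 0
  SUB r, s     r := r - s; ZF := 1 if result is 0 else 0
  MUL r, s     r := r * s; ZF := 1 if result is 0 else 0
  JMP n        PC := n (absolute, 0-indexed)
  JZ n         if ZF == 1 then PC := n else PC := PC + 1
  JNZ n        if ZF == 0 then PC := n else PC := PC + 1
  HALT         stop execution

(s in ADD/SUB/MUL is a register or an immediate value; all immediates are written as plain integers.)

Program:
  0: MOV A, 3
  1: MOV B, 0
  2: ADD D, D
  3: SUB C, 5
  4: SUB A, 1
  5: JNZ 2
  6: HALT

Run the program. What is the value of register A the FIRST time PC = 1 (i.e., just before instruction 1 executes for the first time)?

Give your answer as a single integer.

Step 1: PC=0 exec 'MOV A, 3'. After: A=3 B=0 C=0 D=0 ZF=0 PC=1
First time PC=1: A=3

3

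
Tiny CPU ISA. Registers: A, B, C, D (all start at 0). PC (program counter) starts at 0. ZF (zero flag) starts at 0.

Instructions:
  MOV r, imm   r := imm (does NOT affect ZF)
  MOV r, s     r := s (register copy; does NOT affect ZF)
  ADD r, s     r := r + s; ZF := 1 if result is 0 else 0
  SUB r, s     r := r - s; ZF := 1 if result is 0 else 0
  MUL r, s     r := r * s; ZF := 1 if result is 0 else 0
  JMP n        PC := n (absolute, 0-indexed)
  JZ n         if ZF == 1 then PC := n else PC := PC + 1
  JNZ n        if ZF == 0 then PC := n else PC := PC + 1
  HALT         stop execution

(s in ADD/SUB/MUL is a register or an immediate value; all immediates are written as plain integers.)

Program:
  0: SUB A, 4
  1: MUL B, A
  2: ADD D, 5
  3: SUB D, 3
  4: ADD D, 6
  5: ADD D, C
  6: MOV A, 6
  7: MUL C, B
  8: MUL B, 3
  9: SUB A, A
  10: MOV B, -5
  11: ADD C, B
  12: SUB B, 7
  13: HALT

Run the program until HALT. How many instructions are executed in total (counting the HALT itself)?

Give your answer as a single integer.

Answer: 14

Derivation:
Step 1: PC=0 exec 'SUB A, 4'. After: A=-4 B=0 C=0 D=0 ZF=0 PC=1
Step 2: PC=1 exec 'MUL B, A'. After: A=-4 B=0 C=0 D=0 ZF=1 PC=2
Step 3: PC=2 exec 'ADD D, 5'. After: A=-4 B=0 C=0 D=5 ZF=0 PC=3
Step 4: PC=3 exec 'SUB D, 3'. After: A=-4 B=0 C=0 D=2 ZF=0 PC=4
Step 5: PC=4 exec 'ADD D, 6'. After: A=-4 B=0 C=0 D=8 ZF=0 PC=5
Step 6: PC=5 exec 'ADD D, C'. After: A=-4 B=0 C=0 D=8 ZF=0 PC=6
Step 7: PC=6 exec 'MOV A, 6'. After: A=6 B=0 C=0 D=8 ZF=0 PC=7
Step 8: PC=7 exec 'MUL C, B'. After: A=6 B=0 C=0 D=8 ZF=1 PC=8
Step 9: PC=8 exec 'MUL B, 3'. After: A=6 B=0 C=0 D=8 ZF=1 PC=9
Step 10: PC=9 exec 'SUB A, A'. After: A=0 B=0 C=0 D=8 ZF=1 PC=10
Step 11: PC=10 exec 'MOV B, -5'. After: A=0 B=-5 C=0 D=8 ZF=1 PC=11
Step 12: PC=11 exec 'ADD C, B'. After: A=0 B=-5 C=-5 D=8 ZF=0 PC=12
Step 13: PC=12 exec 'SUB B, 7'. After: A=0 B=-12 C=-5 D=8 ZF=0 PC=13
Step 14: PC=13 exec 'HALT'. After: A=0 B=-12 C=-5 D=8 ZF=0 PC=13 HALTED
Total instructions executed: 14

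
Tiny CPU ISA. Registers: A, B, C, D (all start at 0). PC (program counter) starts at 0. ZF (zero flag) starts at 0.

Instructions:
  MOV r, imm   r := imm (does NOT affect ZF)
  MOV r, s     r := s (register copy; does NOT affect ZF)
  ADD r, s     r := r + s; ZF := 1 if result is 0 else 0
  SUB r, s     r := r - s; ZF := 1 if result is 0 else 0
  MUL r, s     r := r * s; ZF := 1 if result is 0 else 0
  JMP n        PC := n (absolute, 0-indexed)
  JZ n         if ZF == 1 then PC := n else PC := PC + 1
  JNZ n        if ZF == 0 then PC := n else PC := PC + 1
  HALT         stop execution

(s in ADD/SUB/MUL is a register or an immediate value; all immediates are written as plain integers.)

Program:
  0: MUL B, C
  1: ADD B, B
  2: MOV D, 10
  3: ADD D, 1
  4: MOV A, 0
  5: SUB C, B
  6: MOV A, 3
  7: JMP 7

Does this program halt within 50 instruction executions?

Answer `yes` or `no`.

Step 1: PC=0 exec 'MUL B, C'. After: A=0 B=0 C=0 D=0 ZF=1 PC=1
Step 2: PC=1 exec 'ADD B, B'. After: A=0 B=0 C=0 D=0 ZF=1 PC=2
Step 3: PC=2 exec 'MOV D, 10'. After: A=0 B=0 C=0 D=10 ZF=1 PC=3
Step 4: PC=3 exec 'ADD D, 1'. After: A=0 B=0 C=0 D=11 ZF=0 PC=4
Step 5: PC=4 exec 'MOV A, 0'. After: A=0 B=0 C=0 D=11 ZF=0 PC=5
Step 6: PC=5 exec 'SUB C, B'. After: A=0 B=0 C=0 D=11 ZF=1 PC=6
Step 7: PC=6 exec 'MOV A, 3'. After: A=3 B=0 C=0 D=11 ZF=1 PC=7
Step 8: PC=7 exec 'JMP 7'. After: A=3 B=0 C=0 D=11 ZF=1 PC=7
State after step 8 equals state after step 7: the program is in a cycle of length 1 and will never halt.

Answer: no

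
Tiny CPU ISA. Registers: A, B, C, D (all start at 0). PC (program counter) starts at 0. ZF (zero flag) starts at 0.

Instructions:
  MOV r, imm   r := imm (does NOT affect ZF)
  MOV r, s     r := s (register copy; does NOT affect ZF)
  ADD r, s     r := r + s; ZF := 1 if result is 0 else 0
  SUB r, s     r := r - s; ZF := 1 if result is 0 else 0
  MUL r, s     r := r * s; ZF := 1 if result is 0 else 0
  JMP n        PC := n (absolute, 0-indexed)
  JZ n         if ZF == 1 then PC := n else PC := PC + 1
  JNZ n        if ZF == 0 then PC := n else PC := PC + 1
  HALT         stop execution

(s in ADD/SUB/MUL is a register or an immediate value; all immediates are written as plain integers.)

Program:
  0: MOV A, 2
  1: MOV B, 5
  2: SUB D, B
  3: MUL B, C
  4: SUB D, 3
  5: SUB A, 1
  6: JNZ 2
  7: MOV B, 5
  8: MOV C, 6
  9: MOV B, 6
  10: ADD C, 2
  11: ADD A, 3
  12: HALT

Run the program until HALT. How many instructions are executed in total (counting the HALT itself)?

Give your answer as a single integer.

Answer: 18

Derivation:
Step 1: PC=0 exec 'MOV A, 2'. After: A=2 B=0 C=0 D=0 ZF=0 PC=1
Step 2: PC=1 exec 'MOV B, 5'. After: A=2 B=5 C=0 D=0 ZF=0 PC=2
Step 3: PC=2 exec 'SUB D, B'. After: A=2 B=5 C=0 D=-5 ZF=0 PC=3
Step 4: PC=3 exec 'MUL B, C'. After: A=2 B=0 C=0 D=-5 ZF=1 PC=4
Step 5: PC=4 exec 'SUB D, 3'. After: A=2 B=0 C=0 D=-8 ZF=0 PC=5
Step 6: PC=5 exec 'SUB A, 1'. After: A=1 B=0 C=0 D=-8 ZF=0 PC=6
Step 7: PC=6 exec 'JNZ 2'. After: A=1 B=0 C=0 D=-8 ZF=0 PC=2
Step 8: PC=2 exec 'SUB D, B'. After: A=1 B=0 C=0 D=-8 ZF=0 PC=3
Step 9: PC=3 exec 'MUL B, C'. After: A=1 B=0 C=0 D=-8 ZF=1 PC=4
Step 10: PC=4 exec 'SUB D, 3'. After: A=1 B=0 C=0 D=-11 ZF=0 PC=5
Step 11: PC=5 exec 'SUB A, 1'. After: A=0 B=0 C=0 D=-11 ZF=1 PC=6
Step 12: PC=6 exec 'JNZ 2'. After: A=0 B=0 C=0 D=-11 ZF=1 PC=7
Step 13: PC=7 exec 'MOV B, 5'. After: A=0 B=5 C=0 D=-11 ZF=1 PC=8
Step 14: PC=8 exec 'MOV C, 6'. After: A=0 B=5 C=6 D=-11 ZF=1 PC=9
Step 15: PC=9 exec 'MOV B, 6'. After: A=0 B=6 C=6 D=-11 ZF=1 PC=10
Step 16: PC=10 exec 'ADD C, 2'. After: A=0 B=6 C=8 D=-11 ZF=0 PC=11
Step 17: PC=11 exec 'ADD A, 3'. After: A=3 B=6 C=8 D=-11 ZF=0 PC=12
Step 18: PC=12 exec 'HALT'. After: A=3 B=6 C=8 D=-11 ZF=0 PC=12 HALTED
Total instructions executed: 18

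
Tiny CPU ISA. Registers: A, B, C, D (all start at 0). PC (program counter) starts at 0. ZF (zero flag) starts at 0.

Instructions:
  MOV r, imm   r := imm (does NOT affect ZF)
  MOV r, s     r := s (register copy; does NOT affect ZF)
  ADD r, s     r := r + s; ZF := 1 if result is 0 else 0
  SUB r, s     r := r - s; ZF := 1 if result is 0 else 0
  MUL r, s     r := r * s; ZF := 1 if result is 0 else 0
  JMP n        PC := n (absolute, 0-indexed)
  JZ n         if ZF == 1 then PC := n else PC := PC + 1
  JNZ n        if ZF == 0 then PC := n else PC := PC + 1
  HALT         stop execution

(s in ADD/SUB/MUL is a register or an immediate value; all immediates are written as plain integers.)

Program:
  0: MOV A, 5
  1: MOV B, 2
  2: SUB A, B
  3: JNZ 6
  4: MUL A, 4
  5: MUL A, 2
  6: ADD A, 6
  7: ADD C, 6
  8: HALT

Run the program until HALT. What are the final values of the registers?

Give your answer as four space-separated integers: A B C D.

Answer: 9 2 6 0

Derivation:
Step 1: PC=0 exec 'MOV A, 5'. After: A=5 B=0 C=0 D=0 ZF=0 PC=1
Step 2: PC=1 exec 'MOV B, 2'. After: A=5 B=2 C=0 D=0 ZF=0 PC=2
Step 3: PC=2 exec 'SUB A, B'. After: A=3 B=2 C=0 D=0 ZF=0 PC=3
Step 4: PC=3 exec 'JNZ 6'. After: A=3 B=2 C=0 D=0 ZF=0 PC=6
Step 5: PC=6 exec 'ADD A, 6'. After: A=9 B=2 C=0 D=0 ZF=0 PC=7
Step 6: PC=7 exec 'ADD C, 6'. After: A=9 B=2 C=6 D=0 ZF=0 PC=8
Step 7: PC=8 exec 'HALT'. After: A=9 B=2 C=6 D=0 ZF=0 PC=8 HALTED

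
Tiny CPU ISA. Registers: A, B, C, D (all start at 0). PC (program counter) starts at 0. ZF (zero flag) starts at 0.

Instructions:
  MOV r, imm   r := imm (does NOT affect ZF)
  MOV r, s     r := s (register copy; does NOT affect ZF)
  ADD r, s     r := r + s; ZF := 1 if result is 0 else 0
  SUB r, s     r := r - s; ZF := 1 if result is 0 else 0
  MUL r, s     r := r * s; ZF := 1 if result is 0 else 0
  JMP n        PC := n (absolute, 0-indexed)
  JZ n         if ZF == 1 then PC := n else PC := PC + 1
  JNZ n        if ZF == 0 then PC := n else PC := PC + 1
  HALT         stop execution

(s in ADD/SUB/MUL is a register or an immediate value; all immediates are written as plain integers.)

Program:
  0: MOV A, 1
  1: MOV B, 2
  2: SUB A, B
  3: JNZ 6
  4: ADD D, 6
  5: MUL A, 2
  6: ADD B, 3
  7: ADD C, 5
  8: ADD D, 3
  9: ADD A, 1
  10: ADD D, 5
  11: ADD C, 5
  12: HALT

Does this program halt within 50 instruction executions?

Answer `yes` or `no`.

Answer: yes

Derivation:
Step 1: PC=0 exec 'MOV A, 1'. After: A=1 B=0 C=0 D=0 ZF=0 PC=1
Step 2: PC=1 exec 'MOV B, 2'. After: A=1 B=2 C=0 D=0 ZF=0 PC=2
Step 3: PC=2 exec 'SUB A, B'. After: A=-1 B=2 C=0 D=0 ZF=0 PC=3
Step 4: PC=3 exec 'JNZ 6'. After: A=-1 B=2 C=0 D=0 ZF=0 PC=6
Step 5: PC=6 exec 'ADD B, 3'. After: A=-1 B=5 C=0 D=0 ZF=0 PC=7
Step 6: PC=7 exec 'ADD C, 5'. After: A=-1 B=5 C=5 D=0 ZF=0 PC=8
Step 7: PC=8 exec 'ADD D, 3'. After: A=-1 B=5 C=5 D=3 ZF=0 PC=9
Step 8: PC=9 exec 'ADD A, 1'. After: A=0 B=5 C=5 D=3 ZF=1 PC=10
Step 9: PC=10 exec 'ADD D, 5'. After: A=0 B=5 C=5 D=8 ZF=0 PC=11
Step 10: PC=11 exec 'ADD C, 5'. After: A=0 B=5 C=10 D=8 ZF=0 PC=12
Step 11: PC=12 exec 'HALT'. After: A=0 B=5 C=10 D=8 ZF=0 PC=12 HALTED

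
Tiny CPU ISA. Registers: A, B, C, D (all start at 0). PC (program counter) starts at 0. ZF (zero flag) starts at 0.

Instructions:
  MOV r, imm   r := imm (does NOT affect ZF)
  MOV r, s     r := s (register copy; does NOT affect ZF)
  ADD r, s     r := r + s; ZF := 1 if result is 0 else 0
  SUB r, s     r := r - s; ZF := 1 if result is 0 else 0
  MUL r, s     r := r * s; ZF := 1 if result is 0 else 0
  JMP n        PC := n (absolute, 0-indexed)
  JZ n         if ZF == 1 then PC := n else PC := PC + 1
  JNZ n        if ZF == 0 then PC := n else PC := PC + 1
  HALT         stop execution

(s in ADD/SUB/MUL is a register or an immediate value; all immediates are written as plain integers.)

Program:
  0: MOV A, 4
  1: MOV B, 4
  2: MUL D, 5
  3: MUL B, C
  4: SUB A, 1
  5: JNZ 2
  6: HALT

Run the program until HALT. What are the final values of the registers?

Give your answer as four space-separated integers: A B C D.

Step 1: PC=0 exec 'MOV A, 4'. After: A=4 B=0 C=0 D=0 ZF=0 PC=1
Step 2: PC=1 exec 'MOV B, 4'. After: A=4 B=4 C=0 D=0 ZF=0 PC=2
Step 3: PC=2 exec 'MUL D, 5'. After: A=4 B=4 C=0 D=0 ZF=1 PC=3
Step 4: PC=3 exec 'MUL B, C'. After: A=4 B=0 C=0 D=0 ZF=1 PC=4
Step 5: PC=4 exec 'SUB A, 1'. After: A=3 B=0 C=0 D=0 ZF=0 PC=5
Step 6: PC=5 exec 'JNZ 2'. After: A=3 B=0 C=0 D=0 ZF=0 PC=2
Step 7: PC=2 exec 'MUL D, 5'. After: A=3 B=0 C=0 D=0 ZF=1 PC=3
Step 8: PC=3 exec 'MUL B, C'. After: A=3 B=0 C=0 D=0 ZF=1 PC=4
Step 9: PC=4 exec 'SUB A, 1'. After: A=2 B=0 C=0 D=0 ZF=0 PC=5
Step 10: PC=5 exec 'JNZ 2'. After: A=2 B=0 C=0 D=0 ZF=0 PC=2
Step 11: PC=2 exec 'MUL D, 5'. After: A=2 B=0 C=0 D=0 ZF=1 PC=3
Step 12: PC=3 exec 'MUL B, C'. After: A=2 B=0 C=0 D=0 ZF=1 PC=4
Step 13: PC=4 exec 'SUB A, 1'. After: A=1 B=0 C=0 D=0 ZF=0 PC=5
Step 14: PC=5 exec 'JNZ 2'. After: A=1 B=0 C=0 D=0 ZF=0 PC=2
Step 15: PC=2 exec 'MUL D, 5'. After: A=1 B=0 C=0 D=0 ZF=1 PC=3
Step 16: PC=3 exec 'MUL B, C'. After: A=1 B=0 C=0 D=0 ZF=1 PC=4
Step 17: PC=4 exec 'SUB A, 1'. After: A=0 B=0 C=0 D=0 ZF=1 PC=5
Step 18: PC=5 exec 'JNZ 2'. After: A=0 B=0 C=0 D=0 ZF=1 PC=6
Step 19: PC=6 exec 'HALT'. After: A=0 B=0 C=0 D=0 ZF=1 PC=6 HALTED

Answer: 0 0 0 0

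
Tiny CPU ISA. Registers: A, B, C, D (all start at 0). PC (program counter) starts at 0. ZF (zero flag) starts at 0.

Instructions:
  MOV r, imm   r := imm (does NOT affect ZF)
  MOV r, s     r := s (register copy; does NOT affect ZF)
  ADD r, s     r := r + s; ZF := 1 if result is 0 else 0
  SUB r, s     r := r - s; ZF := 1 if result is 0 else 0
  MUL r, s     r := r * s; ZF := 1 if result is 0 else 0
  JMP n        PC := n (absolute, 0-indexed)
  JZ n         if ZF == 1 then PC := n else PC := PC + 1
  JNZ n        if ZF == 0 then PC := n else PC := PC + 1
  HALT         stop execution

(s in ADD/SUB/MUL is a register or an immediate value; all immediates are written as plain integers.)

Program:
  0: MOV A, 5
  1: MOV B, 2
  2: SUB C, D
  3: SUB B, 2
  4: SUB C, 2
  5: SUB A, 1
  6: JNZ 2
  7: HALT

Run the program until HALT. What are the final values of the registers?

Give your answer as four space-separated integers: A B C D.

Step 1: PC=0 exec 'MOV A, 5'. After: A=5 B=0 C=0 D=0 ZF=0 PC=1
Step 2: PC=1 exec 'MOV B, 2'. After: A=5 B=2 C=0 D=0 ZF=0 PC=2
Step 3: PC=2 exec 'SUB C, D'. After: A=5 B=2 C=0 D=0 ZF=1 PC=3
Step 4: PC=3 exec 'SUB B, 2'. After: A=5 B=0 C=0 D=0 ZF=1 PC=4
Step 5: PC=4 exec 'SUB C, 2'. After: A=5 B=0 C=-2 D=0 ZF=0 PC=5
Step 6: PC=5 exec 'SUB A, 1'. After: A=4 B=0 C=-2 D=0 ZF=0 PC=6
Step 7: PC=6 exec 'JNZ 2'. After: A=4 B=0 C=-2 D=0 ZF=0 PC=2
Step 8: PC=2 exec 'SUB C, D'. After: A=4 B=0 C=-2 D=0 ZF=0 PC=3
Step 9: PC=3 exec 'SUB B, 2'. After: A=4 B=-2 C=-2 D=0 ZF=0 PC=4
Step 10: PC=4 exec 'SUB C, 2'. After: A=4 B=-2 C=-4 D=0 ZF=0 PC=5
Step 11: PC=5 exec 'SUB A, 1'. After: A=3 B=-2 C=-4 D=0 ZF=0 PC=6
Step 12: PC=6 exec 'JNZ 2'. After: A=3 B=-2 C=-4 D=0 ZF=0 PC=2
Step 13: PC=2 exec 'SUB C, D'. After: A=3 B=-2 C=-4 D=0 ZF=0 PC=3
Step 14: PC=3 exec 'SUB B, 2'. After: A=3 B=-4 C=-4 D=0 ZF=0 PC=4
Step 15: PC=4 exec 'SUB C, 2'. After: A=3 B=-4 C=-6 D=0 ZF=0 PC=5
Step 16: PC=5 exec 'SUB A, 1'. After: A=2 B=-4 C=-6 D=0 ZF=0 PC=6
Step 17: PC=6 exec 'JNZ 2'. After: A=2 B=-4 C=-6 D=0 ZF=0 PC=2
Step 18: PC=2 exec 'SUB C, D'. After: A=2 B=-4 C=-6 D=0 ZF=0 PC=3
Step 19: PC=3 exec 'SUB B, 2'. After: A=2 B=-6 C=-6 D=0 ZF=0 PC=4
Step 20: PC=4 exec 'SUB C, 2'. After: A=2 B=-6 C=-8 D=0 ZF=0 PC=5
Step 21: PC=5 exec 'SUB A, 1'. After: A=1 B=-6 C=-8 D=0 ZF=0 PC=6
Step 22: PC=6 exec 'JNZ 2'. After: A=1 B=-6 C=-8 D=0 ZF=0 PC=2
Step 23: PC=2 exec 'SUB C, D'. After: A=1 B=-6 C=-8 D=0 ZF=0 PC=3
Step 24: PC=3 exec 'SUB B, 2'. After: A=1 B=-8 C=-8 D=0 ZF=0 PC=4
Step 25: PC=4 exec 'SUB C, 2'. After: A=1 B=-8 C=-10 D=0 ZF=0 PC=5
Step 26: PC=5 exec 'SUB A, 1'. After: A=0 B=-8 C=-10 D=0 ZF=1 PC=6
Step 27: PC=6 exec 'JNZ 2'. After: A=0 B=-8 C=-10 D=0 ZF=1 PC=7
Step 28: PC=7 exec 'HALT'. After: A=0 B=-8 C=-10 D=0 ZF=1 PC=7 HALTED

Answer: 0 -8 -10 0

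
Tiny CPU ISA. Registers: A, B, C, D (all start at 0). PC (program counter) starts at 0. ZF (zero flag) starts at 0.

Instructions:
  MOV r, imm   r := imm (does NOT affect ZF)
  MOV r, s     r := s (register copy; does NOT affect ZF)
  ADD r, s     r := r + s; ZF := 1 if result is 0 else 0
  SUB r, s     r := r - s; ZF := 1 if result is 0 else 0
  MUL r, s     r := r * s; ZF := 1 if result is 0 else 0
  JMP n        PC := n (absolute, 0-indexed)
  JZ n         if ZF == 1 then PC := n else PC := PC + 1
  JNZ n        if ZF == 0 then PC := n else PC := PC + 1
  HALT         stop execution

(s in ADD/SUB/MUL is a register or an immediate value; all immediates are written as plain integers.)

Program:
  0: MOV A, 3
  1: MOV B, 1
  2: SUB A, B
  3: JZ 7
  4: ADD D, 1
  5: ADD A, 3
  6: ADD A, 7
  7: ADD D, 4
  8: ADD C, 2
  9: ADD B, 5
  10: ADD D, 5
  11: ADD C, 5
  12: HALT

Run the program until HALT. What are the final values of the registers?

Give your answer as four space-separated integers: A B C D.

Step 1: PC=0 exec 'MOV A, 3'. After: A=3 B=0 C=0 D=0 ZF=0 PC=1
Step 2: PC=1 exec 'MOV B, 1'. After: A=3 B=1 C=0 D=0 ZF=0 PC=2
Step 3: PC=2 exec 'SUB A, B'. After: A=2 B=1 C=0 D=0 ZF=0 PC=3
Step 4: PC=3 exec 'JZ 7'. After: A=2 B=1 C=0 D=0 ZF=0 PC=4
Step 5: PC=4 exec 'ADD D, 1'. After: A=2 B=1 C=0 D=1 ZF=0 PC=5
Step 6: PC=5 exec 'ADD A, 3'. After: A=5 B=1 C=0 D=1 ZF=0 PC=6
Step 7: PC=6 exec 'ADD A, 7'. After: A=12 B=1 C=0 D=1 ZF=0 PC=7
Step 8: PC=7 exec 'ADD D, 4'. After: A=12 B=1 C=0 D=5 ZF=0 PC=8
Step 9: PC=8 exec 'ADD C, 2'. After: A=12 B=1 C=2 D=5 ZF=0 PC=9
Step 10: PC=9 exec 'ADD B, 5'. After: A=12 B=6 C=2 D=5 ZF=0 PC=10
Step 11: PC=10 exec 'ADD D, 5'. After: A=12 B=6 C=2 D=10 ZF=0 PC=11
Step 12: PC=11 exec 'ADD C, 5'. After: A=12 B=6 C=7 D=10 ZF=0 PC=12
Step 13: PC=12 exec 'HALT'. After: A=12 B=6 C=7 D=10 ZF=0 PC=12 HALTED

Answer: 12 6 7 10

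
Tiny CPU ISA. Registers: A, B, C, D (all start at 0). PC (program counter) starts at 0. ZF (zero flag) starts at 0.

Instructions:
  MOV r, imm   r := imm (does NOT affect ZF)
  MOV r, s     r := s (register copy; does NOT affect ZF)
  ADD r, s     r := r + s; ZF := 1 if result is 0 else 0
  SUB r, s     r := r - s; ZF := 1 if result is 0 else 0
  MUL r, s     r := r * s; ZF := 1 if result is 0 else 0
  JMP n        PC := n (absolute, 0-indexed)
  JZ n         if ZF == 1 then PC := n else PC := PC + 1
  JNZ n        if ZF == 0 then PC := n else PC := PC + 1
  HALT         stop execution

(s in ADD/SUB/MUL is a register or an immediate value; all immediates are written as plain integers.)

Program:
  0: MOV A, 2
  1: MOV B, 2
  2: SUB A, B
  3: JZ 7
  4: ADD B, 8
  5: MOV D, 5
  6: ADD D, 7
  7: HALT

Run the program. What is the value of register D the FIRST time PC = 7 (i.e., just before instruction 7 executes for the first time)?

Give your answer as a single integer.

Step 1: PC=0 exec 'MOV A, 2'. After: A=2 B=0 C=0 D=0 ZF=0 PC=1
Step 2: PC=1 exec 'MOV B, 2'. After: A=2 B=2 C=0 D=0 ZF=0 PC=2
Step 3: PC=2 exec 'SUB A, B'. After: A=0 B=2 C=0 D=0 ZF=1 PC=3
Step 4: PC=3 exec 'JZ 7'. After: A=0 B=2 C=0 D=0 ZF=1 PC=7
First time PC=7: D=0

0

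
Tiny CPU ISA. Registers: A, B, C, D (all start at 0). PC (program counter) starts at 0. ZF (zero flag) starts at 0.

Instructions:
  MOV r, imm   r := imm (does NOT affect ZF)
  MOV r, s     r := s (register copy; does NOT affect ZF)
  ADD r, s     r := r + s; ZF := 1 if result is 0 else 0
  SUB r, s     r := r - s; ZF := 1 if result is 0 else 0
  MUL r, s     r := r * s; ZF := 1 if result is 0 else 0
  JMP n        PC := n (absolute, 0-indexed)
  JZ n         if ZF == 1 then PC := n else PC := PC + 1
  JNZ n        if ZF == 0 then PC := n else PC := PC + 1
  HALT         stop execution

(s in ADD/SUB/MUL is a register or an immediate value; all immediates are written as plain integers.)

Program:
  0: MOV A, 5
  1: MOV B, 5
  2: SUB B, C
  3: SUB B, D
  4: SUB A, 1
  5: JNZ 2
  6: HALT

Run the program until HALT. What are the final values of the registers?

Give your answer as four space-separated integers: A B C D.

Answer: 0 5 0 0

Derivation:
Step 1: PC=0 exec 'MOV A, 5'. After: A=5 B=0 C=0 D=0 ZF=0 PC=1
Step 2: PC=1 exec 'MOV B, 5'. After: A=5 B=5 C=0 D=0 ZF=0 PC=2
Step 3: PC=2 exec 'SUB B, C'. After: A=5 B=5 C=0 D=0 ZF=0 PC=3
Step 4: PC=3 exec 'SUB B, D'. After: A=5 B=5 C=0 D=0 ZF=0 PC=4
Step 5: PC=4 exec 'SUB A, 1'. After: A=4 B=5 C=0 D=0 ZF=0 PC=5
Step 6: PC=5 exec 'JNZ 2'. After: A=4 B=5 C=0 D=0 ZF=0 PC=2
Step 7: PC=2 exec 'SUB B, C'. After: A=4 B=5 C=0 D=0 ZF=0 PC=3
Step 8: PC=3 exec 'SUB B, D'. After: A=4 B=5 C=0 D=0 ZF=0 PC=4
Step 9: PC=4 exec 'SUB A, 1'. After: A=3 B=5 C=0 D=0 ZF=0 PC=5
Step 10: PC=5 exec 'JNZ 2'. After: A=3 B=5 C=0 D=0 ZF=0 PC=2
Step 11: PC=2 exec 'SUB B, C'. After: A=3 B=5 C=0 D=0 ZF=0 PC=3
Step 12: PC=3 exec 'SUB B, D'. After: A=3 B=5 C=0 D=0 ZF=0 PC=4
Step 13: PC=4 exec 'SUB A, 1'. After: A=2 B=5 C=0 D=0 ZF=0 PC=5
Step 14: PC=5 exec 'JNZ 2'. After: A=2 B=5 C=0 D=0 ZF=0 PC=2
Step 15: PC=2 exec 'SUB B, C'. After: A=2 B=5 C=0 D=0 ZF=0 PC=3
Step 16: PC=3 exec 'SUB B, D'. After: A=2 B=5 C=0 D=0 ZF=0 PC=4
Step 17: PC=4 exec 'SUB A, 1'. After: A=1 B=5 C=0 D=0 ZF=0 PC=5
Step 18: PC=5 exec 'JNZ 2'. After: A=1 B=5 C=0 D=0 ZF=0 PC=2
Step 19: PC=2 exec 'SUB B, C'. After: A=1 B=5 C=0 D=0 ZF=0 PC=3
Step 20: PC=3 exec 'SUB B, D'. After: A=1 B=5 C=0 D=0 ZF=0 PC=4
Step 21: PC=4 exec 'SUB A, 1'. After: A=0 B=5 C=0 D=0 ZF=1 PC=5
Step 22: PC=5 exec 'JNZ 2'. After: A=0 B=5 C=0 D=0 ZF=1 PC=6
Step 23: PC=6 exec 'HALT'. After: A=0 B=5 C=0 D=0 ZF=1 PC=6 HALTED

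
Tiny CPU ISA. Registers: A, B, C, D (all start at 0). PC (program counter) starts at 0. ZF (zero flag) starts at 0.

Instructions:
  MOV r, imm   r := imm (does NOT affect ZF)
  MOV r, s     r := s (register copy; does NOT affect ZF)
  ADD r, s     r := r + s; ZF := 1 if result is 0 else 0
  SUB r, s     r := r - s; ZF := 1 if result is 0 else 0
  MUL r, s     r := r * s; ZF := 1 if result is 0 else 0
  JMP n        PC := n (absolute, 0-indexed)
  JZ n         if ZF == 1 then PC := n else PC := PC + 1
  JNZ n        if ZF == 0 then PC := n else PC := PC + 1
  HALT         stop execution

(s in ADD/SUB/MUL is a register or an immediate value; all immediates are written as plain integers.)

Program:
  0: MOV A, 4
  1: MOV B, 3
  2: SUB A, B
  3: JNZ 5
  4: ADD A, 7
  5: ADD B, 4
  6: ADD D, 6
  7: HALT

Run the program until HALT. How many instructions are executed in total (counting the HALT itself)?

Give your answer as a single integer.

Step 1: PC=0 exec 'MOV A, 4'. After: A=4 B=0 C=0 D=0 ZF=0 PC=1
Step 2: PC=1 exec 'MOV B, 3'. After: A=4 B=3 C=0 D=0 ZF=0 PC=2
Step 3: PC=2 exec 'SUB A, B'. After: A=1 B=3 C=0 D=0 ZF=0 PC=3
Step 4: PC=3 exec 'JNZ 5'. After: A=1 B=3 C=0 D=0 ZF=0 PC=5
Step 5: PC=5 exec 'ADD B, 4'. After: A=1 B=7 C=0 D=0 ZF=0 PC=6
Step 6: PC=6 exec 'ADD D, 6'. After: A=1 B=7 C=0 D=6 ZF=0 PC=7
Step 7: PC=7 exec 'HALT'. After: A=1 B=7 C=0 D=6 ZF=0 PC=7 HALTED
Total instructions executed: 7

Answer: 7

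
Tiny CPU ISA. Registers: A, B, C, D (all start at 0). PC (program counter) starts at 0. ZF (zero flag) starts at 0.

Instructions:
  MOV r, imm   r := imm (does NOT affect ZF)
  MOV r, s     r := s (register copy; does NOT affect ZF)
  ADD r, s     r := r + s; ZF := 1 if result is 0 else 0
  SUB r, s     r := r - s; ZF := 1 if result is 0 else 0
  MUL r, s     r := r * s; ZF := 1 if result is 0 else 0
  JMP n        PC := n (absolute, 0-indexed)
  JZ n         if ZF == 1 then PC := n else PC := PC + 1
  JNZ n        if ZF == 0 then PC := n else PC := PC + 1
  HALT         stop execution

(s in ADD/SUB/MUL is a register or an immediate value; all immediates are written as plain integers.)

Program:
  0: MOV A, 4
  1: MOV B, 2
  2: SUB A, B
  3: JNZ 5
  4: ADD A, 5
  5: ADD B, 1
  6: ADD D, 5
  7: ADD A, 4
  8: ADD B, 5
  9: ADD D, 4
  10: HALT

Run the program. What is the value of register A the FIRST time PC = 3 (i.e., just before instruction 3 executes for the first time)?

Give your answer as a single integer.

Step 1: PC=0 exec 'MOV A, 4'. After: A=4 B=0 C=0 D=0 ZF=0 PC=1
Step 2: PC=1 exec 'MOV B, 2'. After: A=4 B=2 C=0 D=0 ZF=0 PC=2
Step 3: PC=2 exec 'SUB A, B'. After: A=2 B=2 C=0 D=0 ZF=0 PC=3
First time PC=3: A=2

2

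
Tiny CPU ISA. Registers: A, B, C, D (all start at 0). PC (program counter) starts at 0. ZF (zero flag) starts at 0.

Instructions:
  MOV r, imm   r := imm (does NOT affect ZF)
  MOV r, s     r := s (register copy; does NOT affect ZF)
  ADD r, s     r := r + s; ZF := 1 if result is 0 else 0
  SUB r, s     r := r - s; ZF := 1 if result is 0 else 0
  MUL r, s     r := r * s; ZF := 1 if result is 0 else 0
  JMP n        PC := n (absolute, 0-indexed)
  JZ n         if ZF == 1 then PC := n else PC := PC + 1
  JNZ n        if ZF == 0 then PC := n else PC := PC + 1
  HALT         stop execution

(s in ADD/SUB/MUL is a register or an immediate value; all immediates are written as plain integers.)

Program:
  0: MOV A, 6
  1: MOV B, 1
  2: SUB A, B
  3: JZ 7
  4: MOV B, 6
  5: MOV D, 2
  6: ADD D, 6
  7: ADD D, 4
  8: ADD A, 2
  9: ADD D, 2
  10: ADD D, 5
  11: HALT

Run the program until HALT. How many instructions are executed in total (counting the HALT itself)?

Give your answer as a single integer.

Answer: 12

Derivation:
Step 1: PC=0 exec 'MOV A, 6'. After: A=6 B=0 C=0 D=0 ZF=0 PC=1
Step 2: PC=1 exec 'MOV B, 1'. After: A=6 B=1 C=0 D=0 ZF=0 PC=2
Step 3: PC=2 exec 'SUB A, B'. After: A=5 B=1 C=0 D=0 ZF=0 PC=3
Step 4: PC=3 exec 'JZ 7'. After: A=5 B=1 C=0 D=0 ZF=0 PC=4
Step 5: PC=4 exec 'MOV B, 6'. After: A=5 B=6 C=0 D=0 ZF=0 PC=5
Step 6: PC=5 exec 'MOV D, 2'. After: A=5 B=6 C=0 D=2 ZF=0 PC=6
Step 7: PC=6 exec 'ADD D, 6'. After: A=5 B=6 C=0 D=8 ZF=0 PC=7
Step 8: PC=7 exec 'ADD D, 4'. After: A=5 B=6 C=0 D=12 ZF=0 PC=8
Step 9: PC=8 exec 'ADD A, 2'. After: A=7 B=6 C=0 D=12 ZF=0 PC=9
Step 10: PC=9 exec 'ADD D, 2'. After: A=7 B=6 C=0 D=14 ZF=0 PC=10
Step 11: PC=10 exec 'ADD D, 5'. After: A=7 B=6 C=0 D=19 ZF=0 PC=11
Step 12: PC=11 exec 'HALT'. After: A=7 B=6 C=0 D=19 ZF=0 PC=11 HALTED
Total instructions executed: 12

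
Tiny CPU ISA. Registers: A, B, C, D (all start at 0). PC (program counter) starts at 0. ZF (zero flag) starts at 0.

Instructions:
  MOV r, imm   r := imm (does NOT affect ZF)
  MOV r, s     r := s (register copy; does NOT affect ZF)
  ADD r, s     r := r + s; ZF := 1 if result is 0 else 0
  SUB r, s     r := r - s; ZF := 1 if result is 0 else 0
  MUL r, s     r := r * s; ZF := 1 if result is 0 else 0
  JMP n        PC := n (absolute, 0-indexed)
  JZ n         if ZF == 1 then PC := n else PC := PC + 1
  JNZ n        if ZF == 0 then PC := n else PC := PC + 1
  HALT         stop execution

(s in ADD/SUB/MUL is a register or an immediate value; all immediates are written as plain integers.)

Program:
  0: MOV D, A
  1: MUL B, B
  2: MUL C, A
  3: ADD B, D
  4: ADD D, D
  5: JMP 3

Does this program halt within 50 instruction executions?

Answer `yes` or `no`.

Step 1: PC=0 exec 'MOV D, A'. After: A=0 B=0 C=0 D=0 ZF=0 PC=1
Step 2: PC=1 exec 'MUL B, B'. After: A=0 B=0 C=0 D=0 ZF=1 PC=2
Step 3: PC=2 exec 'MUL C, A'. After: A=0 B=0 C=0 D=0 ZF=1 PC=3
Step 4: PC=3 exec 'ADD B, D'. After: A=0 B=0 C=0 D=0 ZF=1 PC=4
Step 5: PC=4 exec 'ADD D, D'. After: A=0 B=0 C=0 D=0 ZF=1 PC=5
Step 6: PC=5 exec 'JMP 3'. After: A=0 B=0 C=0 D=0 ZF=1 PC=3
State after step 6 equals state after step 3: the program is in a cycle of length 3 and will never halt.

Answer: no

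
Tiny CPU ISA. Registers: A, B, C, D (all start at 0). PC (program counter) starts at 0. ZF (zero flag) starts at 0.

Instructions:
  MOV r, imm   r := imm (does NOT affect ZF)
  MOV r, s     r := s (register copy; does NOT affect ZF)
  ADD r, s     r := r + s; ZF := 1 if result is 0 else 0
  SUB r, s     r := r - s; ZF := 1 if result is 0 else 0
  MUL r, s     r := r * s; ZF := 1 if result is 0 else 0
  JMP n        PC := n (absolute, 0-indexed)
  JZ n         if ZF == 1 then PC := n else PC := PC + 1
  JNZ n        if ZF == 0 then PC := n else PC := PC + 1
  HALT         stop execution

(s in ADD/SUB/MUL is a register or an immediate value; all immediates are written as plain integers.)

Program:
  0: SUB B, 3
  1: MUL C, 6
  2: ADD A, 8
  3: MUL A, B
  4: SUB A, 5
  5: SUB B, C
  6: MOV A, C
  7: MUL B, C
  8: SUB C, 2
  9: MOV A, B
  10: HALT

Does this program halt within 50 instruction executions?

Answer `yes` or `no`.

Step 1: PC=0 exec 'SUB B, 3'. After: A=0 B=-3 C=0 D=0 ZF=0 PC=1
Step 2: PC=1 exec 'MUL C, 6'. After: A=0 B=-3 C=0 D=0 ZF=1 PC=2
Step 3: PC=2 exec 'ADD A, 8'. After: A=8 B=-3 C=0 D=0 ZF=0 PC=3
Step 4: PC=3 exec 'MUL A, B'. After: A=-24 B=-3 C=0 D=0 ZF=0 PC=4
Step 5: PC=4 exec 'SUB A, 5'. After: A=-29 B=-3 C=0 D=0 ZF=0 PC=5
Step 6: PC=5 exec 'SUB B, C'. After: A=-29 B=-3 C=0 D=0 ZF=0 PC=6
Step 7: PC=6 exec 'MOV A, C'. After: A=0 B=-3 C=0 D=0 ZF=0 PC=7
Step 8: PC=7 exec 'MUL B, C'. After: A=0 B=0 C=0 D=0 ZF=1 PC=8
Step 9: PC=8 exec 'SUB C, 2'. After: A=0 B=0 C=-2 D=0 ZF=0 PC=9
Step 10: PC=9 exec 'MOV A, B'. After: A=0 B=0 C=-2 D=0 ZF=0 PC=10
Step 11: PC=10 exec 'HALT'. After: A=0 B=0 C=-2 D=0 ZF=0 PC=10 HALTED

Answer: yes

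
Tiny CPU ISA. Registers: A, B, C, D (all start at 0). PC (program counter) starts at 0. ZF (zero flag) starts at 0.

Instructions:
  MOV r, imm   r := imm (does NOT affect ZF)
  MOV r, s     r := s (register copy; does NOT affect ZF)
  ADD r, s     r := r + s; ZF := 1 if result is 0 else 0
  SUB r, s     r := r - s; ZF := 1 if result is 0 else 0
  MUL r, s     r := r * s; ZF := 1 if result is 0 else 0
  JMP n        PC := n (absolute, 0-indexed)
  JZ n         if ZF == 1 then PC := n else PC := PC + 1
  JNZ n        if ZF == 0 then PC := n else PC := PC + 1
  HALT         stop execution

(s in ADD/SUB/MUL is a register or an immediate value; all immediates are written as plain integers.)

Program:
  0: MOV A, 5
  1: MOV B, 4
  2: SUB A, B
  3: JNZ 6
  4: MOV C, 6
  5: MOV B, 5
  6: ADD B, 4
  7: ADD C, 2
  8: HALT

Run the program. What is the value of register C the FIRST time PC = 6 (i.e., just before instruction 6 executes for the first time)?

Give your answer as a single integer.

Step 1: PC=0 exec 'MOV A, 5'. After: A=5 B=0 C=0 D=0 ZF=0 PC=1
Step 2: PC=1 exec 'MOV B, 4'. After: A=5 B=4 C=0 D=0 ZF=0 PC=2
Step 3: PC=2 exec 'SUB A, B'. After: A=1 B=4 C=0 D=0 ZF=0 PC=3
Step 4: PC=3 exec 'JNZ 6'. After: A=1 B=4 C=0 D=0 ZF=0 PC=6
First time PC=6: C=0

0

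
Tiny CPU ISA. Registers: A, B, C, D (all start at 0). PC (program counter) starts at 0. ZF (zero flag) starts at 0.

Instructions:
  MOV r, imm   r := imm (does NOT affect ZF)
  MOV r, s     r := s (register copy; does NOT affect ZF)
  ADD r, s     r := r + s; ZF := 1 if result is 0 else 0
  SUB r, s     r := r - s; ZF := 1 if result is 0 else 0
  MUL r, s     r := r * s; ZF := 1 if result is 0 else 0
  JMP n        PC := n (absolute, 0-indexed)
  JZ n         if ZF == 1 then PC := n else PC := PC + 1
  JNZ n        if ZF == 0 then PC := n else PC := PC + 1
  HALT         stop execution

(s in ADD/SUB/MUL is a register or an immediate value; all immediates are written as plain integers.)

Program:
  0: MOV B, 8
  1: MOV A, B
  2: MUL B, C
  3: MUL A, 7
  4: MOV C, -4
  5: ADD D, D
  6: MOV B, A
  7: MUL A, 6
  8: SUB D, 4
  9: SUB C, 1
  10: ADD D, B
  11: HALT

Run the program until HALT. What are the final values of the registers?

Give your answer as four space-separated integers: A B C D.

Step 1: PC=0 exec 'MOV B, 8'. After: A=0 B=8 C=0 D=0 ZF=0 PC=1
Step 2: PC=1 exec 'MOV A, B'. After: A=8 B=8 C=0 D=0 ZF=0 PC=2
Step 3: PC=2 exec 'MUL B, C'. After: A=8 B=0 C=0 D=0 ZF=1 PC=3
Step 4: PC=3 exec 'MUL A, 7'. After: A=56 B=0 C=0 D=0 ZF=0 PC=4
Step 5: PC=4 exec 'MOV C, -4'. After: A=56 B=0 C=-4 D=0 ZF=0 PC=5
Step 6: PC=5 exec 'ADD D, D'. After: A=56 B=0 C=-4 D=0 ZF=1 PC=6
Step 7: PC=6 exec 'MOV B, A'. After: A=56 B=56 C=-4 D=0 ZF=1 PC=7
Step 8: PC=7 exec 'MUL A, 6'. After: A=336 B=56 C=-4 D=0 ZF=0 PC=8
Step 9: PC=8 exec 'SUB D, 4'. After: A=336 B=56 C=-4 D=-4 ZF=0 PC=9
Step 10: PC=9 exec 'SUB C, 1'. After: A=336 B=56 C=-5 D=-4 ZF=0 PC=10
Step 11: PC=10 exec 'ADD D, B'. After: A=336 B=56 C=-5 D=52 ZF=0 PC=11
Step 12: PC=11 exec 'HALT'. After: A=336 B=56 C=-5 D=52 ZF=0 PC=11 HALTED

Answer: 336 56 -5 52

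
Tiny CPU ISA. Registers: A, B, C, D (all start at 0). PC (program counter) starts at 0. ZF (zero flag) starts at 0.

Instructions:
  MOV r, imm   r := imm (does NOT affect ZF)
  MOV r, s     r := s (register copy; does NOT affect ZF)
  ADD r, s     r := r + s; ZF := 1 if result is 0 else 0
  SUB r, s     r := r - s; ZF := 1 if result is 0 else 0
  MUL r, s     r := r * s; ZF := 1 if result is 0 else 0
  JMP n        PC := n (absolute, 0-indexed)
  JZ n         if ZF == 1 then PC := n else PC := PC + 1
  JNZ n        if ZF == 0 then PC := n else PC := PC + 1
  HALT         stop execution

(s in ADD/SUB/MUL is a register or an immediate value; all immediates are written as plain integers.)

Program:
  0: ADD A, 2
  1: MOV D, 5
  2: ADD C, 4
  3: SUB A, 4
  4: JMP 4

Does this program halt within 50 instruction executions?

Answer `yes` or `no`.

Answer: no

Derivation:
Step 1: PC=0 exec 'ADD A, 2'. After: A=2 B=0 C=0 D=0 ZF=0 PC=1
Step 2: PC=1 exec 'MOV D, 5'. After: A=2 B=0 C=0 D=5 ZF=0 PC=2
Step 3: PC=2 exec 'ADD C, 4'. After: A=2 B=0 C=4 D=5 ZF=0 PC=3
Step 4: PC=3 exec 'SUB A, 4'. After: A=-2 B=0 C=4 D=5 ZF=0 PC=4
Step 5: PC=4 exec 'JMP 4'. After: A=-2 B=0 C=4 D=5 ZF=0 PC=4
State after step 5 equals state after step 4: the program is in a cycle of length 1 and will never halt.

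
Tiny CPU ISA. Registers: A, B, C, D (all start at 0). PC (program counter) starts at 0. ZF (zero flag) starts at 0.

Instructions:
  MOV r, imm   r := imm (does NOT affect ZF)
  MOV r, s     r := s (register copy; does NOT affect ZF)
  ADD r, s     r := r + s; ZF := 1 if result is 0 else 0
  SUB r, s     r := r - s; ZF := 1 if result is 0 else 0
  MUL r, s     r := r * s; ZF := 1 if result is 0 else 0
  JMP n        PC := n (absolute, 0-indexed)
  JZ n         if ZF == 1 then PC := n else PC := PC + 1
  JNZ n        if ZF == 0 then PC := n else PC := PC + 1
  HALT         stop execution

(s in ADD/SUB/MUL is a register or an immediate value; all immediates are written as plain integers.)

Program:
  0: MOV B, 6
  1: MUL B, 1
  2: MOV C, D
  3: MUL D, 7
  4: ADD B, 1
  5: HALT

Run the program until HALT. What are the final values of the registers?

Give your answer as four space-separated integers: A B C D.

Answer: 0 7 0 0

Derivation:
Step 1: PC=0 exec 'MOV B, 6'. After: A=0 B=6 C=0 D=0 ZF=0 PC=1
Step 2: PC=1 exec 'MUL B, 1'. After: A=0 B=6 C=0 D=0 ZF=0 PC=2
Step 3: PC=2 exec 'MOV C, D'. After: A=0 B=6 C=0 D=0 ZF=0 PC=3
Step 4: PC=3 exec 'MUL D, 7'. After: A=0 B=6 C=0 D=0 ZF=1 PC=4
Step 5: PC=4 exec 'ADD B, 1'. After: A=0 B=7 C=0 D=0 ZF=0 PC=5
Step 6: PC=5 exec 'HALT'. After: A=0 B=7 C=0 D=0 ZF=0 PC=5 HALTED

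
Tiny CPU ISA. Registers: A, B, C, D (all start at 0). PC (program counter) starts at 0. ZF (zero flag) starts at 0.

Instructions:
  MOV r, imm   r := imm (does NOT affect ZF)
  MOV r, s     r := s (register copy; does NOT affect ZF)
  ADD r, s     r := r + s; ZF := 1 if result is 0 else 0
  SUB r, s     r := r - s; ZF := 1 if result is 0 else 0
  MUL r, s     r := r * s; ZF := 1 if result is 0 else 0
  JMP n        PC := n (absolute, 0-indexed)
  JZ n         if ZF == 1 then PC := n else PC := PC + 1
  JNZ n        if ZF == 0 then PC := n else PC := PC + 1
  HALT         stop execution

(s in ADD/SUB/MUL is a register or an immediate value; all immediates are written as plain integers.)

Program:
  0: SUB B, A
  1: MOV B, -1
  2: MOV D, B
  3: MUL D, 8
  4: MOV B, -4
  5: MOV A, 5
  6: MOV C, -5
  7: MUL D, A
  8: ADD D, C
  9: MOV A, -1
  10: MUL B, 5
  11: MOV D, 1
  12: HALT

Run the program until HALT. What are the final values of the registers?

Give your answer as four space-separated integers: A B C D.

Answer: -1 -20 -5 1

Derivation:
Step 1: PC=0 exec 'SUB B, A'. After: A=0 B=0 C=0 D=0 ZF=1 PC=1
Step 2: PC=1 exec 'MOV B, -1'. After: A=0 B=-1 C=0 D=0 ZF=1 PC=2
Step 3: PC=2 exec 'MOV D, B'. After: A=0 B=-1 C=0 D=-1 ZF=1 PC=3
Step 4: PC=3 exec 'MUL D, 8'. After: A=0 B=-1 C=0 D=-8 ZF=0 PC=4
Step 5: PC=4 exec 'MOV B, -4'. After: A=0 B=-4 C=0 D=-8 ZF=0 PC=5
Step 6: PC=5 exec 'MOV A, 5'. After: A=5 B=-4 C=0 D=-8 ZF=0 PC=6
Step 7: PC=6 exec 'MOV C, -5'. After: A=5 B=-4 C=-5 D=-8 ZF=0 PC=7
Step 8: PC=7 exec 'MUL D, A'. After: A=5 B=-4 C=-5 D=-40 ZF=0 PC=8
Step 9: PC=8 exec 'ADD D, C'. After: A=5 B=-4 C=-5 D=-45 ZF=0 PC=9
Step 10: PC=9 exec 'MOV A, -1'. After: A=-1 B=-4 C=-5 D=-45 ZF=0 PC=10
Step 11: PC=10 exec 'MUL B, 5'. After: A=-1 B=-20 C=-5 D=-45 ZF=0 PC=11
Step 12: PC=11 exec 'MOV D, 1'. After: A=-1 B=-20 C=-5 D=1 ZF=0 PC=12
Step 13: PC=12 exec 'HALT'. After: A=-1 B=-20 C=-5 D=1 ZF=0 PC=12 HALTED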